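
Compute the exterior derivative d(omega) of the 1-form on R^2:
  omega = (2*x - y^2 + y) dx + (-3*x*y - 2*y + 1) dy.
d(omega) = (-y - 1) dx ∧ dy

For a 1-form omega = sum_i f_i dx_i, the exterior derivative is
  d(omega) = sum_{i < j} (∂f_j/∂x_i - ∂f_i/∂x_j) dx_i ∧ dx_j.
  coefficient of dx ∧ dy: ∂f_2/∂x - ∂f_1/∂y = ∂(-3*x*y - 2*y + 1)/∂x - ∂(2*x - y^2 + y)/∂y = -y - 1
Assembling: d(omega) = (-y - 1) dx ∧ dy.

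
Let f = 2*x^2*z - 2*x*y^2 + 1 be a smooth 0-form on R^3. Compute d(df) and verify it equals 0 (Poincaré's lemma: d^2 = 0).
d(df) = 0

Step 1: df = sum_i (∂f/∂x_i) dx_i = (4*x*z - 2*y^2) dx + (-4*x*y) dy + (2*x^2) dz.
Step 2: Apply d again. Using the 1-form formula, the coefficient of dx ∧ dy in d(df) is ∂^2 f/∂x ∂y - ∂^2 f/∂y ∂x = (-4*y) - (-4*y) = 0 (equality of mixed partials for smooth f).
Similarly for dx ∧ dz and dy ∧ dz — all coefficients vanish. So d(df) = 0.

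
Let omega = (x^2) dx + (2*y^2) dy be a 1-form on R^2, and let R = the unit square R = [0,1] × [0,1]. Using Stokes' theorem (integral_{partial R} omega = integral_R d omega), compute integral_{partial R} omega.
integral_(partial R) omega = 0

Stokes: integral_partial_R omega = integral_R d omega with d omega = (∂Q/∂x - ∂P/∂y) dx ∧ dy.
  ∂Q/∂x = 0
  ∂P/∂y = 0
  integrand = ∂Q/∂x - ∂P/∂y = 0.
Integrating over R: integral_0^1 integral_0^1 (0) dx dy = 0.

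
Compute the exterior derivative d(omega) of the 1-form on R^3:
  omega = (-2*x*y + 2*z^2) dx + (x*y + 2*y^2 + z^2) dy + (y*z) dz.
d(omega) = (2*x + y) dx ∧ dy + (-4*z) dx ∧ dz + (-z) dy ∧ dz

For a 1-form omega = sum_i f_i dx_i, the exterior derivative is
  d(omega) = sum_{i < j} (∂f_j/∂x_i - ∂f_i/∂x_j) dx_i ∧ dx_j.
  coefficient of dx ∧ dy: ∂f_2/∂x - ∂f_1/∂y = ∂(x*y + 2*y^2 + z^2)/∂x - ∂(-2*x*y + 2*z^2)/∂y = 2*x + y
  coefficient of dx ∧ dz: ∂f_3/∂x - ∂f_1/∂z = ∂(y*z)/∂x - ∂(-2*x*y + 2*z^2)/∂z = -4*z
  coefficient of dy ∧ dz: ∂f_3/∂y - ∂f_2/∂z = ∂(y*z)/∂y - ∂(x*y + 2*y^2 + z^2)/∂z = -z
Assembling: d(omega) = (2*x + y) dx ∧ dy + (-4*z) dx ∧ dz + (-z) dy ∧ dz.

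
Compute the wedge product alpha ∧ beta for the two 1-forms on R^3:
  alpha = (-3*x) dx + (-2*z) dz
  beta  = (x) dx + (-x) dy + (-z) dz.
alpha ∧ beta = (3*x^2) dx ∧ dy + (5*x*z) dx ∧ dz + (-2*x*z) dy ∧ dz

Distribute the wedge, using dx_i ∧ dx_j = -dx_j ∧ dx_i and dx_i ∧ dx_i = 0. For each pair (i, j) with i < j, the coefficient of dx_i ∧ dx_j in alpha ∧ beta is (alpha_i * beta_j - alpha_j * beta_i). Collecting: alpha ∧ beta = (3*x^2) dx ∧ dy + (5*x*z) dx ∧ dz + (-2*x*z) dy ∧ dz.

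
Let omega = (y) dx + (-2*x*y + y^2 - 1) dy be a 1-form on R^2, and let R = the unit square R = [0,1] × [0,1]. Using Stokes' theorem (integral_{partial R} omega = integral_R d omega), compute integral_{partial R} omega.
integral_(partial R) omega = -2

Stokes: integral_partial_R omega = integral_R d omega with d omega = (∂Q/∂x - ∂P/∂y) dx ∧ dy.
  ∂Q/∂x = -2*y
  ∂P/∂y = 1
  integrand = ∂Q/∂x - ∂P/∂y = -2*y - 1.
Integrating over R: integral_0^1 integral_0^1 (-2*y - 1) dx dy = -2.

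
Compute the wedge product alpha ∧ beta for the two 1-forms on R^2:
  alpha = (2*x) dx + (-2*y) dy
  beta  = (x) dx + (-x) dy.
alpha ∧ beta = (2*x*(-x + y)) dx ∧ dy

Distribute the wedge, using dx_i ∧ dx_j = -dx_j ∧ dx_i and dx_i ∧ dx_i = 0. For each pair (i, j) with i < j, the coefficient of dx_i ∧ dx_j in alpha ∧ beta is (alpha_i * beta_j - alpha_j * beta_i). Collecting: alpha ∧ beta = (2*x*(-x + y)) dx ∧ dy.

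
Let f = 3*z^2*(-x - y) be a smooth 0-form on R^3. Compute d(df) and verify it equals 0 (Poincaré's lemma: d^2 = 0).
d(df) = 0

Step 1: df = sum_i (∂f/∂x_i) dx_i = (-3*z^2) dx + (-3*z^2) dy + (6*z*(-x - y)) dz.
Step 2: Apply d again. Using the 1-form formula, the coefficient of dx ∧ dy in d(df) is ∂^2 f/∂x ∂y - ∂^2 f/∂y ∂x = (0) - (0) = 0 (equality of mixed partials for smooth f).
Similarly for dx ∧ dz and dy ∧ dz — all coefficients vanish. So d(df) = 0.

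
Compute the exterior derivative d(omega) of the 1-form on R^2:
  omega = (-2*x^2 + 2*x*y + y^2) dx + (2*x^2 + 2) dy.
d(omega) = (2*x - 2*y) dx ∧ dy

For a 1-form omega = sum_i f_i dx_i, the exterior derivative is
  d(omega) = sum_{i < j} (∂f_j/∂x_i - ∂f_i/∂x_j) dx_i ∧ dx_j.
  coefficient of dx ∧ dy: ∂f_2/∂x - ∂f_1/∂y = ∂(2*x^2 + 2)/∂x - ∂(-2*x^2 + 2*x*y + y^2)/∂y = 2*x - 2*y
Assembling: d(omega) = (2*x - 2*y) dx ∧ dy.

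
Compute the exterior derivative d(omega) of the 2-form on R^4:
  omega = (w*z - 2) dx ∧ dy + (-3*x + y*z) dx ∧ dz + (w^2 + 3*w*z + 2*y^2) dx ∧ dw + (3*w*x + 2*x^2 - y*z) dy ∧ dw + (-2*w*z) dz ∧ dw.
d(omega) = (w - z) dx ∧ dy ∧ dz + (3*w + 4*x - 4*y + z) dx ∧ dy ∧ dw + (-3*w) dx ∧ dz ∧ dw + (y) dy ∧ dz ∧ dw

For a 2-form omega = sum_{i<j} g_{ij} dx_i ∧ dx_j, the exterior derivative is
  d(omega) = sum_{i<j} d(g_{ij}) ∧ dx_i ∧ dx_j = sum_{i<j, k} (∂g_{ij}/∂x_k) dx_k ∧ dx_i ∧ dx_j.
Expand each term, using dx_k ∧ dx_i ∧ dx_j = sgn(permutation) dx_{(a)} ∧ dx_{(b)} ∧ dx_{(c)} with (a < b < c) sorted:
  d(w*z - 2) includes (∂/∂z)(w*z - 2) dz = (w) dz, which multiplied by dx ∧ dy gives (w) dx ∧ dy ∧ dz
  d(w*z - 2) includes (∂/∂w)(w*z - 2) dw = (z) dw, which multiplied by dx ∧ dy gives (z) dx ∧ dy ∧ dw
  d(-3*x + y*z) includes (∂/∂y)(-3*x + y*z) dy = (z) dy, which multiplied by dx ∧ dz gives (-z) dx ∧ dy ∧ dz
  d(w^2 + 3*w*z + 2*y^2) includes (∂/∂y)(w^2 + 3*w*z + 2*y^2) dy = (4*y) dy, which multiplied by dx ∧ dw gives (-4*y) dx ∧ dy ∧ dw
  d(w^2 + 3*w*z + 2*y^2) includes (∂/∂z)(w^2 + 3*w*z + 2*y^2) dz = (3*w) dz, which multiplied by dx ∧ dw gives (-3*w) dx ∧ dz ∧ dw
  d(3*w*x + 2*x^2 - y*z) includes (∂/∂x)(3*w*x + 2*x^2 - y*z) dx = (3*w + 4*x) dx, which multiplied by dy ∧ dw gives (3*w + 4*x) dx ∧ dy ∧ dw
  d(3*w*x + 2*x^2 - y*z) includes (∂/∂z)(3*w*x + 2*x^2 - y*z) dz = (-y) dz, which multiplied by dy ∧ dw gives (y) dy ∧ dz ∧ dw
Collecting like 3-forms: d(omega) = (w - z) dx ∧ dy ∧ dz + (3*w + 4*x - 4*y + z) dx ∧ dy ∧ dw + (-3*w) dx ∧ dz ∧ dw + (y) dy ∧ dz ∧ dw.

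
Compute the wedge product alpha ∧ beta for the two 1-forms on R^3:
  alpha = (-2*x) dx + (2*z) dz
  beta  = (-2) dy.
alpha ∧ beta = (4*x) dx ∧ dy + (4*z) dy ∧ dz

Distribute the wedge, using dx_i ∧ dx_j = -dx_j ∧ dx_i and dx_i ∧ dx_i = 0. For each pair (i, j) with i < j, the coefficient of dx_i ∧ dx_j in alpha ∧ beta is (alpha_i * beta_j - alpha_j * beta_i). Collecting: alpha ∧ beta = (4*x) dx ∧ dy + (4*z) dy ∧ dz.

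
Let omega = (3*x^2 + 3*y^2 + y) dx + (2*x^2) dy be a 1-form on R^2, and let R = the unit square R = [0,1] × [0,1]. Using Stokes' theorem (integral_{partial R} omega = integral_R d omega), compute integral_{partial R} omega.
integral_(partial R) omega = -2

Stokes: integral_partial_R omega = integral_R d omega with d omega = (∂Q/∂x - ∂P/∂y) dx ∧ dy.
  ∂Q/∂x = 4*x
  ∂P/∂y = 6*y + 1
  integrand = ∂Q/∂x - ∂P/∂y = 4*x - 6*y - 1.
Integrating over R: integral_0^1 integral_0^1 (4*x - 6*y - 1) dx dy = -2.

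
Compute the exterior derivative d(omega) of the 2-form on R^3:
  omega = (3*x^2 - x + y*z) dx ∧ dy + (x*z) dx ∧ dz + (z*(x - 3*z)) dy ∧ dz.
d(omega) = (y + z) dx ∧ dy ∧ dz

For a 2-form omega = sum_{i<j} g_{ij} dx_i ∧ dx_j, the exterior derivative is
  d(omega) = sum_{i<j} d(g_{ij}) ∧ dx_i ∧ dx_j = sum_{i<j, k} (∂g_{ij}/∂x_k) dx_k ∧ dx_i ∧ dx_j.
Expand each term, using dx_k ∧ dx_i ∧ dx_j = sgn(permutation) dx_{(a)} ∧ dx_{(b)} ∧ dx_{(c)} with (a < b < c) sorted:
  d(3*x^2 - x + y*z) includes (∂/∂z)(3*x^2 - x + y*z) dz = (y) dz, which multiplied by dx ∧ dy gives (y) dx ∧ dy ∧ dz
  d(z*(x - 3*z)) includes (∂/∂x)(z*(x - 3*z)) dx = (z) dx, which multiplied by dy ∧ dz gives (z) dx ∧ dy ∧ dz
Collecting like 3-forms: d(omega) = (y + z) dx ∧ dy ∧ dz.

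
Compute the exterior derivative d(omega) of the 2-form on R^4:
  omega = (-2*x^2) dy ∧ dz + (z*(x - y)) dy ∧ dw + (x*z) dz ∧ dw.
d(omega) = (-4*x) dx ∧ dy ∧ dz + (z) dx ∧ dy ∧ dw + (-x + y) dy ∧ dz ∧ dw + (z) dx ∧ dz ∧ dw

For a 2-form omega = sum_{i<j} g_{ij} dx_i ∧ dx_j, the exterior derivative is
  d(omega) = sum_{i<j} d(g_{ij}) ∧ dx_i ∧ dx_j = sum_{i<j, k} (∂g_{ij}/∂x_k) dx_k ∧ dx_i ∧ dx_j.
Expand each term, using dx_k ∧ dx_i ∧ dx_j = sgn(permutation) dx_{(a)} ∧ dx_{(b)} ∧ dx_{(c)} with (a < b < c) sorted:
  d(-2*x^2) includes (∂/∂x)(-2*x^2) dx = (-4*x) dx, which multiplied by dy ∧ dz gives (-4*x) dx ∧ dy ∧ dz
  d(z*(x - y)) includes (∂/∂x)(z*(x - y)) dx = (z) dx, which multiplied by dy ∧ dw gives (z) dx ∧ dy ∧ dw
  d(z*(x - y)) includes (∂/∂z)(z*(x - y)) dz = (x - y) dz, which multiplied by dy ∧ dw gives (-x + y) dy ∧ dz ∧ dw
  d(x*z) includes (∂/∂x)(x*z) dx = (z) dx, which multiplied by dz ∧ dw gives (z) dx ∧ dz ∧ dw
Collecting like 3-forms: d(omega) = (-4*x) dx ∧ dy ∧ dz + (z) dx ∧ dy ∧ dw + (-x + y) dy ∧ dz ∧ dw + (z) dx ∧ dz ∧ dw.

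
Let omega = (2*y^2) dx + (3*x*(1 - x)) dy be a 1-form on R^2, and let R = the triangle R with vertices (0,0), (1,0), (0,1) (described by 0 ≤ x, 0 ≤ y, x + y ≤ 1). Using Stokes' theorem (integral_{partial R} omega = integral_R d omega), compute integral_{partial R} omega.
integral_(partial R) omega = -1/6

Stokes: integral_partial_R omega = integral_R d omega with d omega = (∂Q/∂x - ∂P/∂y) dx ∧ dy.
  ∂Q/∂x = 3 - 6*x
  ∂P/∂y = 4*y
  integrand = ∂Q/∂x - ∂P/∂y = -6*x - 4*y + 3.
Integrating over R: integral_0^1 integral_0^{1-x} (-6*x - 4*y + 3) dy dx = -1/6.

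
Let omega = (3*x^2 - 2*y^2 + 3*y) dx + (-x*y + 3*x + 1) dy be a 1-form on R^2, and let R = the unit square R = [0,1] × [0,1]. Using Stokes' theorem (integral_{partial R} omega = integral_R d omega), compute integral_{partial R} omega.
integral_(partial R) omega = 3/2

Stokes: integral_partial_R omega = integral_R d omega with d omega = (∂Q/∂x - ∂P/∂y) dx ∧ dy.
  ∂Q/∂x = 3 - y
  ∂P/∂y = 3 - 4*y
  integrand = ∂Q/∂x - ∂P/∂y = 3*y.
Integrating over R: integral_0^1 integral_0^1 (3*y) dx dy = 3/2.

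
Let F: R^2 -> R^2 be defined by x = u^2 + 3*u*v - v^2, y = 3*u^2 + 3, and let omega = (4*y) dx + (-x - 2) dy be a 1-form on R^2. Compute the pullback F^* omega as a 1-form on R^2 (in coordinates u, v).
F^* omega = (18*u^3 + 18*u^2*v + 6*u*v^2 + 12*u + 36*v) du + (36*u^3 - 24*u^2*v + 36*u - 24*v) dv

Using F^*(f dg) = (f ∘ F) d(g ∘ F), substitute each coordinate x_i by F_i(u, v) in f_i, and replace dx_i by d F_i = (∂F_i/∂u) du + (∂F_i/∂v) dv.
  For the x component: f_1(F) = 12*u^2 + 12; d F_1 = (2*u + 3*v) du + (3*u - 2*v) dv
  For the y component: f_2(F) = -u^2 - 3*u*v + v^2 - 2; d F_2 = (6*u) du + (0) dv
Combining and collecting du, dv coefficients:
  coeff of du: 18*u^3 + 18*u^2*v + 6*u*v^2 + 12*u + 36*v
  coeff of dv: 36*u^3 - 24*u^2*v + 36*u - 24*v
F^* omega = (18*u^3 + 18*u^2*v + 6*u*v^2 + 12*u + 36*v) du + (36*u^3 - 24*u^2*v + 36*u - 24*v) dv.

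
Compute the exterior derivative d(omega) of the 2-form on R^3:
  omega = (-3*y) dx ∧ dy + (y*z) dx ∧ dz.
d(omega) = (-z) dx ∧ dy ∧ dz

For a 2-form omega = sum_{i<j} g_{ij} dx_i ∧ dx_j, the exterior derivative is
  d(omega) = sum_{i<j} d(g_{ij}) ∧ dx_i ∧ dx_j = sum_{i<j, k} (∂g_{ij}/∂x_k) dx_k ∧ dx_i ∧ dx_j.
Expand each term, using dx_k ∧ dx_i ∧ dx_j = sgn(permutation) dx_{(a)} ∧ dx_{(b)} ∧ dx_{(c)} with (a < b < c) sorted:
  d(y*z) includes (∂/∂y)(y*z) dy = (z) dy, which multiplied by dx ∧ dz gives (-z) dx ∧ dy ∧ dz
Collecting like 3-forms: d(omega) = (-z) dx ∧ dy ∧ dz.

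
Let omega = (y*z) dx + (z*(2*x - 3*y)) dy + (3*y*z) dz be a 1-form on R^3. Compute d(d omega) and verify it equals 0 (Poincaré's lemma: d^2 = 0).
d(d omega) = 0

Step 1: d omega = sum_{i<j} (∂f_j/∂x_i - ∂f_i/∂x_j) dx_i ∧ dx_j:
  coeff of dx ∧ dy: z
  coeff of dx ∧ dz: -y
  coeff of dy ∧ dz: -2*x + 3*y + 3*z
Step 2: Apply d again to each 2-form coefficient. The only possible 3-form in R^3 is dx ∧ dy ∧ dz, with coefficient
  ∂(coeff of dy∧dz)/∂x - ∂(coeff of dx∧dz)/∂y + ∂(coeff of dx∧dy)/∂z
  = ∂/∂x (-2*x + 3*y + 3*z) - ∂/∂y (-y) + ∂/∂z (z).
Each of these terms simplifies to sums of mixed partials that cancel in pairs. The result is 0 (by equality of mixed partials for smooth functions — Schwarz / Clairaut).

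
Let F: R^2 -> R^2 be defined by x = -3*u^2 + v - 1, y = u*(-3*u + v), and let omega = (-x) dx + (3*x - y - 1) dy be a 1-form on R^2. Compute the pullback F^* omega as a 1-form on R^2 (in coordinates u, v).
F^* omega = (18*u^3 - u*v^2 - 12*u*v + 18*u + 3*v^2 - 4*v) du + (-6*u^3 - u^2*v + 3*u^2 + 3*u*v - 4*u - v + 1) dv

Using F^*(f dg) = (f ∘ F) d(g ∘ F), substitute each coordinate x_i by F_i(u, v) in f_i, and replace dx_i by d F_i = (∂F_i/∂u) du + (∂F_i/∂v) dv.
  For the x component: f_1(F) = 3*u^2 - v + 1; d F_1 = (-6*u) du + (1) dv
  For the y component: f_2(F) = -6*u^2 - u*v + 3*v - 4; d F_2 = (-6*u + v) du + (u) dv
Combining and collecting du, dv coefficients:
  coeff of du: 18*u^3 - u*v^2 - 12*u*v + 18*u + 3*v^2 - 4*v
  coeff of dv: -6*u^3 - u^2*v + 3*u^2 + 3*u*v - 4*u - v + 1
F^* omega = (18*u^3 - u*v^2 - 12*u*v + 18*u + 3*v^2 - 4*v) du + (-6*u^3 - u^2*v + 3*u^2 + 3*u*v - 4*u - v + 1) dv.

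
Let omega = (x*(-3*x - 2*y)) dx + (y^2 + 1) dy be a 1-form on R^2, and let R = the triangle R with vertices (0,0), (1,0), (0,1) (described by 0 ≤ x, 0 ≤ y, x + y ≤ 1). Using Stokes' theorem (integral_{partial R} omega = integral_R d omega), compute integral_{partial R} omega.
integral_(partial R) omega = 1/3

Stokes: integral_partial_R omega = integral_R d omega with d omega = (∂Q/∂x - ∂P/∂y) dx ∧ dy.
  ∂Q/∂x = 0
  ∂P/∂y = -2*x
  integrand = ∂Q/∂x - ∂P/∂y = 2*x.
Integrating over R: integral_0^1 integral_0^{1-x} (2*x) dy dx = 1/3.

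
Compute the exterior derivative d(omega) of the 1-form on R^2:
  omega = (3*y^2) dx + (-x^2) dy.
d(omega) = (-2*x - 6*y) dx ∧ dy

For a 1-form omega = sum_i f_i dx_i, the exterior derivative is
  d(omega) = sum_{i < j} (∂f_j/∂x_i - ∂f_i/∂x_j) dx_i ∧ dx_j.
  coefficient of dx ∧ dy: ∂f_2/∂x - ∂f_1/∂y = ∂(-x^2)/∂x - ∂(3*y^2)/∂y = -2*x - 6*y
Assembling: d(omega) = (-2*x - 6*y) dx ∧ dy.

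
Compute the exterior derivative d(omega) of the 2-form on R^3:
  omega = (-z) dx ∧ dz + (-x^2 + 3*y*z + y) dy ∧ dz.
d(omega) = (-2*x) dx ∧ dy ∧ dz

For a 2-form omega = sum_{i<j} g_{ij} dx_i ∧ dx_j, the exterior derivative is
  d(omega) = sum_{i<j} d(g_{ij}) ∧ dx_i ∧ dx_j = sum_{i<j, k} (∂g_{ij}/∂x_k) dx_k ∧ dx_i ∧ dx_j.
Expand each term, using dx_k ∧ dx_i ∧ dx_j = sgn(permutation) dx_{(a)} ∧ dx_{(b)} ∧ dx_{(c)} with (a < b < c) sorted:
  d(-x^2 + 3*y*z + y) includes (∂/∂x)(-x^2 + 3*y*z + y) dx = (-2*x) dx, which multiplied by dy ∧ dz gives (-2*x) dx ∧ dy ∧ dz
Collecting like 3-forms: d(omega) = (-2*x) dx ∧ dy ∧ dz.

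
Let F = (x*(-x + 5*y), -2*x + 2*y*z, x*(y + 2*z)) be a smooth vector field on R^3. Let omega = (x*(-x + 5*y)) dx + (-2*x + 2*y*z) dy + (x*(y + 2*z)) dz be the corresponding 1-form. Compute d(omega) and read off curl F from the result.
d(omega) = (x - 2*y) dy ∧ dz + (-y - 2*z) dz ∧ dx + (-5*x - 2) dx ∧ dy; curl F = (x - 2*y, -y - 2*z, -5*x - 2)

d omega = sum_{i<j} (∂f_j/∂x_i - ∂f_i/∂x_j) dx_i ∧ dx_j. Under the identification (dy ∧ dz, dz ∧ dx, dx ∧ dy) ↔ (e_x, e_y, e_z), the coefficients are exactly the components of curl F. Compute:
  ∂R/∂y - ∂Q/∂z = (x) - (2*y) = x - 2*y
  ∂P/∂z - ∂R/∂x = (0) - (y + 2*z) = -y - 2*z
  ∂Q/∂x - ∂P/∂y = (-2) - (5*x) = -5*x - 2.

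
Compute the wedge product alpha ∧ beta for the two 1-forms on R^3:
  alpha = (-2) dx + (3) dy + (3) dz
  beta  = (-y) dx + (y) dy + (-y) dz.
alpha ∧ beta = (y) dx ∧ dy + (5*y) dx ∧ dz + (-6*y) dy ∧ dz

Distribute the wedge, using dx_i ∧ dx_j = -dx_j ∧ dx_i and dx_i ∧ dx_i = 0. For each pair (i, j) with i < j, the coefficient of dx_i ∧ dx_j in alpha ∧ beta is (alpha_i * beta_j - alpha_j * beta_i). Collecting: alpha ∧ beta = (y) dx ∧ dy + (5*y) dx ∧ dz + (-6*y) dy ∧ dz.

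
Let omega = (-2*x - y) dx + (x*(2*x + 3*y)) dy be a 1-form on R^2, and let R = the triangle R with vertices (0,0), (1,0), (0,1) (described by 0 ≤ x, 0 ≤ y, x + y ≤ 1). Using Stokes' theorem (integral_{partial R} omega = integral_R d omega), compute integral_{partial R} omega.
integral_(partial R) omega = 5/3

Stokes: integral_partial_R omega = integral_R d omega with d omega = (∂Q/∂x - ∂P/∂y) dx ∧ dy.
  ∂Q/∂x = 4*x + 3*y
  ∂P/∂y = -1
  integrand = ∂Q/∂x - ∂P/∂y = 4*x + 3*y + 1.
Integrating over R: integral_0^1 integral_0^{1-x} (4*x + 3*y + 1) dy dx = 5/3.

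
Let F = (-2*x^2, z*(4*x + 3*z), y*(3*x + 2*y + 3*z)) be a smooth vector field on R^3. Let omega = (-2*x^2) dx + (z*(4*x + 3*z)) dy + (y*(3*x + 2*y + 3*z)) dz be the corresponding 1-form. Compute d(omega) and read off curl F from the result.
d(omega) = (-x + 4*y - 3*z) dy ∧ dz + (-3*y) dz ∧ dx + (4*z) dx ∧ dy; curl F = (-x + 4*y - 3*z, -3*y, 4*z)

d omega = sum_{i<j} (∂f_j/∂x_i - ∂f_i/∂x_j) dx_i ∧ dx_j. Under the identification (dy ∧ dz, dz ∧ dx, dx ∧ dy) ↔ (e_x, e_y, e_z), the coefficients are exactly the components of curl F. Compute:
  ∂R/∂y - ∂Q/∂z = (3*x + 4*y + 3*z) - (4*x + 6*z) = -x + 4*y - 3*z
  ∂P/∂z - ∂R/∂x = (0) - (3*y) = -3*y
  ∂Q/∂x - ∂P/∂y = (4*z) - (0) = 4*z.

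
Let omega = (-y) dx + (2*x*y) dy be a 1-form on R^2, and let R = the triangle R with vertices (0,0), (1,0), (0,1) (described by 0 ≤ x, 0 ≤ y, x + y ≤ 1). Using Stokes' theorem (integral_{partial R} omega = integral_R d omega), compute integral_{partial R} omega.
integral_(partial R) omega = 5/6

Stokes: integral_partial_R omega = integral_R d omega with d omega = (∂Q/∂x - ∂P/∂y) dx ∧ dy.
  ∂Q/∂x = 2*y
  ∂P/∂y = -1
  integrand = ∂Q/∂x - ∂P/∂y = 2*y + 1.
Integrating over R: integral_0^1 integral_0^{1-x} (2*y + 1) dy dx = 5/6.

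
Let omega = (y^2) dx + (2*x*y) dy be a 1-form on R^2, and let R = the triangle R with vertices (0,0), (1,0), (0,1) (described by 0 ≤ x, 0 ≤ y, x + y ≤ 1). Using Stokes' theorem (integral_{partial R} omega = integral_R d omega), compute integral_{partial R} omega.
integral_(partial R) omega = 0

Stokes: integral_partial_R omega = integral_R d omega with d omega = (∂Q/∂x - ∂P/∂y) dx ∧ dy.
  ∂Q/∂x = 2*y
  ∂P/∂y = 2*y
  integrand = ∂Q/∂x - ∂P/∂y = 0.
Integrating over R: integral_0^1 integral_0^{1-x} (0) dy dx = 0.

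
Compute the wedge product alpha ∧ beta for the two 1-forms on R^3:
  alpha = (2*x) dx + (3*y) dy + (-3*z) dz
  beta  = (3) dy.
alpha ∧ beta = (6*x) dx ∧ dy + (9*z) dy ∧ dz

Distribute the wedge, using dx_i ∧ dx_j = -dx_j ∧ dx_i and dx_i ∧ dx_i = 0. For each pair (i, j) with i < j, the coefficient of dx_i ∧ dx_j in alpha ∧ beta is (alpha_i * beta_j - alpha_j * beta_i). Collecting: alpha ∧ beta = (6*x) dx ∧ dy + (9*z) dy ∧ dz.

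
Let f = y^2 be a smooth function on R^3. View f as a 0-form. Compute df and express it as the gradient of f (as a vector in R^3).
df = (0) dx + (2*y) dy + (0) dz; grad f = (0, 2*y, 0)

For a 0-form f, d f = (∂f/∂x) dx + (∂f/∂y) dy + (∂f/∂z) dz. The components of the vector representation are exactly the entries of grad f in Cartesian coordinates:
  ∂f/∂x = 0
  ∂f/∂y = 2*y
  ∂f/∂z = 0.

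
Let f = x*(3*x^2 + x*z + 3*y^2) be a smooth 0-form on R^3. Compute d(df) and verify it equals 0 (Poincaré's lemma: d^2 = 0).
d(df) = 0

Step 1: df = sum_i (∂f/∂x_i) dx_i = (9*x^2 + 2*x*z + 3*y^2) dx + (6*x*y) dy + (x^2) dz.
Step 2: Apply d again. Using the 1-form formula, the coefficient of dx ∧ dy in d(df) is ∂^2 f/∂x ∂y - ∂^2 f/∂y ∂x = (6*y) - (6*y) = 0 (equality of mixed partials for smooth f).
Similarly for dx ∧ dz and dy ∧ dz — all coefficients vanish. So d(df) = 0.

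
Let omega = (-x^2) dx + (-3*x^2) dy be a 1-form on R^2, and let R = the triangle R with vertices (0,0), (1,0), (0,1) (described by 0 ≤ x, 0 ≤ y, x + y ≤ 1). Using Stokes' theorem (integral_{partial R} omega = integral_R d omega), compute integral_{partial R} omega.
integral_(partial R) omega = -1

Stokes: integral_partial_R omega = integral_R d omega with d omega = (∂Q/∂x - ∂P/∂y) dx ∧ dy.
  ∂Q/∂x = -6*x
  ∂P/∂y = 0
  integrand = ∂Q/∂x - ∂P/∂y = -6*x.
Integrating over R: integral_0^1 integral_0^{1-x} (-6*x) dy dx = -1.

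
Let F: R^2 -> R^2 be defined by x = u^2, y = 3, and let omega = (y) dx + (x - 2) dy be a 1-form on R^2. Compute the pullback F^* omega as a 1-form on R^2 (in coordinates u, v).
F^* omega = (6*u) du

Using F^*(f dg) = (f ∘ F) d(g ∘ F), substitute each coordinate x_i by F_i(u, v) in f_i, and replace dx_i by d F_i = (∂F_i/∂u) du + (∂F_i/∂v) dv.
  For the x component: f_1(F) = 3; d F_1 = (2*u) du + (0) dv
  For the y component: f_2(F) = u^2 - 2; d F_2 = (0) du + (0) dv
Combining and collecting du, dv coefficients:
  coeff of du: 6*u
  coeff of dv: 0
F^* omega = (6*u) du.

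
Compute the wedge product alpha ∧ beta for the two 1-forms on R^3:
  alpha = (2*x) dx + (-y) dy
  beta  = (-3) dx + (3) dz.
alpha ∧ beta = (6*x) dx ∧ dz + (-3*y) dx ∧ dy + (-3*y) dy ∧ dz

Distribute the wedge, using dx_i ∧ dx_j = -dx_j ∧ dx_i and dx_i ∧ dx_i = 0. For each pair (i, j) with i < j, the coefficient of dx_i ∧ dx_j in alpha ∧ beta is (alpha_i * beta_j - alpha_j * beta_i). Collecting: alpha ∧ beta = (6*x) dx ∧ dz + (-3*y) dx ∧ dy + (-3*y) dy ∧ dz.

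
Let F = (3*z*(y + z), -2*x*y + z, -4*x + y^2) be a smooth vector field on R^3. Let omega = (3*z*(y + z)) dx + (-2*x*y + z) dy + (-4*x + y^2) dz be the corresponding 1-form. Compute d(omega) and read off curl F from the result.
d(omega) = (2*y - 1) dy ∧ dz + (3*y + 6*z + 4) dz ∧ dx + (-2*y - 3*z) dx ∧ dy; curl F = (2*y - 1, 3*y + 6*z + 4, -2*y - 3*z)

d omega = sum_{i<j} (∂f_j/∂x_i - ∂f_i/∂x_j) dx_i ∧ dx_j. Under the identification (dy ∧ dz, dz ∧ dx, dx ∧ dy) ↔ (e_x, e_y, e_z), the coefficients are exactly the components of curl F. Compute:
  ∂R/∂y - ∂Q/∂z = (2*y) - (1) = 2*y - 1
  ∂P/∂z - ∂R/∂x = (3*y + 6*z) - (-4) = 3*y + 6*z + 4
  ∂Q/∂x - ∂P/∂y = (-2*y) - (3*z) = -2*y - 3*z.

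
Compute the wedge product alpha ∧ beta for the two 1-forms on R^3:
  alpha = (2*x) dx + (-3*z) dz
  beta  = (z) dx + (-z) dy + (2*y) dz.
alpha ∧ beta = (-2*x*z) dx ∧ dy + (4*x*y + 3*z^2) dx ∧ dz + (-3*z^2) dy ∧ dz

Distribute the wedge, using dx_i ∧ dx_j = -dx_j ∧ dx_i and dx_i ∧ dx_i = 0. For each pair (i, j) with i < j, the coefficient of dx_i ∧ dx_j in alpha ∧ beta is (alpha_i * beta_j - alpha_j * beta_i). Collecting: alpha ∧ beta = (-2*x*z) dx ∧ dy + (4*x*y + 3*z^2) dx ∧ dz + (-3*z^2) dy ∧ dz.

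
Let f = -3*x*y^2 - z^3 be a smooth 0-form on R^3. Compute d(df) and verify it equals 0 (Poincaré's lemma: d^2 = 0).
d(df) = 0

Step 1: df = sum_i (∂f/∂x_i) dx_i = (-3*y^2) dx + (-6*x*y) dy + (-3*z^2) dz.
Step 2: Apply d again. Using the 1-form formula, the coefficient of dx ∧ dy in d(df) is ∂^2 f/∂x ∂y - ∂^2 f/∂y ∂x = (-6*y) - (-6*y) = 0 (equality of mixed partials for smooth f).
Similarly for dx ∧ dz and dy ∧ dz — all coefficients vanish. So d(df) = 0.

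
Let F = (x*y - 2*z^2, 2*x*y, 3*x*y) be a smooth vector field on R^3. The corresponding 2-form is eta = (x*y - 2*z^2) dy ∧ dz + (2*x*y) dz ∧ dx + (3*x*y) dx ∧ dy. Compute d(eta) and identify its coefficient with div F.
d(eta) = (2*x + y) dx ∧ dy ∧ dz; div F = 2*x + y

For a 2-form in R^3 of the form above, applying d gives a 3-form with coefficient ∂P/∂x + ∂Q/∂y + ∂R/∂z:
  ∂P/∂x = y
  ∂Q/∂y = 2*x
  ∂R/∂z = 0
Sum = 2*x + y, which is exactly div F.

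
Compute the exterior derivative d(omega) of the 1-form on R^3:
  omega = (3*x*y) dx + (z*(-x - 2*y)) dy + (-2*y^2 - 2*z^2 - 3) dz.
d(omega) = (-3*x - z) dx ∧ dy + (x - 2*y) dy ∧ dz

For a 1-form omega = sum_i f_i dx_i, the exterior derivative is
  d(omega) = sum_{i < j} (∂f_j/∂x_i - ∂f_i/∂x_j) dx_i ∧ dx_j.
  coefficient of dx ∧ dy: ∂f_2/∂x - ∂f_1/∂y = ∂(z*(-x - 2*y))/∂x - ∂(3*x*y)/∂y = -3*x - z
  coefficient of dy ∧ dz: ∂f_3/∂y - ∂f_2/∂z = ∂(-2*y^2 - 2*z^2 - 3)/∂y - ∂(z*(-x - 2*y))/∂z = x - 2*y
Assembling: d(omega) = (-3*x - z) dx ∧ dy + (x - 2*y) dy ∧ dz.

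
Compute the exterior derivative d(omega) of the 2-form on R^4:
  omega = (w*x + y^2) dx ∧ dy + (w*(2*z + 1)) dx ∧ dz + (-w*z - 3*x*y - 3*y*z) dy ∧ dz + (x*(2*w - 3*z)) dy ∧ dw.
d(omega) = (2*w + x - 3*z) dx ∧ dy ∧ dw + (2*z + 1) dx ∧ dz ∧ dw + (-3*y) dx ∧ dy ∧ dz + (3*x - z) dy ∧ dz ∧ dw

For a 2-form omega = sum_{i<j} g_{ij} dx_i ∧ dx_j, the exterior derivative is
  d(omega) = sum_{i<j} d(g_{ij}) ∧ dx_i ∧ dx_j = sum_{i<j, k} (∂g_{ij}/∂x_k) dx_k ∧ dx_i ∧ dx_j.
Expand each term, using dx_k ∧ dx_i ∧ dx_j = sgn(permutation) dx_{(a)} ∧ dx_{(b)} ∧ dx_{(c)} with (a < b < c) sorted:
  d(w*x + y^2) includes (∂/∂w)(w*x + y^2) dw = (x) dw, which multiplied by dx ∧ dy gives (x) dx ∧ dy ∧ dw
  d(w*(2*z + 1)) includes (∂/∂w)(w*(2*z + 1)) dw = (2*z + 1) dw, which multiplied by dx ∧ dz gives (2*z + 1) dx ∧ dz ∧ dw
  d(-w*z - 3*x*y - 3*y*z) includes (∂/∂x)(-w*z - 3*x*y - 3*y*z) dx = (-3*y) dx, which multiplied by dy ∧ dz gives (-3*y) dx ∧ dy ∧ dz
  d(-w*z - 3*x*y - 3*y*z) includes (∂/∂w)(-w*z - 3*x*y - 3*y*z) dw = (-z) dw, which multiplied by dy ∧ dz gives (-z) dy ∧ dz ∧ dw
  d(x*(2*w - 3*z)) includes (∂/∂x)(x*(2*w - 3*z)) dx = (2*w - 3*z) dx, which multiplied by dy ∧ dw gives (2*w - 3*z) dx ∧ dy ∧ dw
  d(x*(2*w - 3*z)) includes (∂/∂z)(x*(2*w - 3*z)) dz = (-3*x) dz, which multiplied by dy ∧ dw gives (3*x) dy ∧ dz ∧ dw
Collecting like 3-forms: d(omega) = (2*w + x - 3*z) dx ∧ dy ∧ dw + (2*z + 1) dx ∧ dz ∧ dw + (-3*y) dx ∧ dy ∧ dz + (3*x - z) dy ∧ dz ∧ dw.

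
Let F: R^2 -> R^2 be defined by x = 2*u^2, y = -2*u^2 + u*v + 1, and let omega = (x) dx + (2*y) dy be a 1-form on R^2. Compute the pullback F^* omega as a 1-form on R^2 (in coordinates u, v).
F^* omega = (24*u^3 - 12*u^2*v + 2*u*v^2 - 8*u + 2*v) du + (2*u*(-2*u^2 + u*v + 1)) dv

Using F^*(f dg) = (f ∘ F) d(g ∘ F), substitute each coordinate x_i by F_i(u, v) in f_i, and replace dx_i by d F_i = (∂F_i/∂u) du + (∂F_i/∂v) dv.
  For the x component: f_1(F) = 2*u^2; d F_1 = (4*u) du + (0) dv
  For the y component: f_2(F) = -4*u^2 + 2*u*v + 2; d F_2 = (-4*u + v) du + (u) dv
Combining and collecting du, dv coefficients:
  coeff of du: 24*u^3 - 12*u^2*v + 2*u*v^2 - 8*u + 2*v
  coeff of dv: 2*u*(-2*u^2 + u*v + 1)
F^* omega = (24*u^3 - 12*u^2*v + 2*u*v^2 - 8*u + 2*v) du + (2*u*(-2*u^2 + u*v + 1)) dv.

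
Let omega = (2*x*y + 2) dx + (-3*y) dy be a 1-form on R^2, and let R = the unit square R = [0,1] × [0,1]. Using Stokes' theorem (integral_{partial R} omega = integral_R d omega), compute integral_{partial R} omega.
integral_(partial R) omega = -1

Stokes: integral_partial_R omega = integral_R d omega with d omega = (∂Q/∂x - ∂P/∂y) dx ∧ dy.
  ∂Q/∂x = 0
  ∂P/∂y = 2*x
  integrand = ∂Q/∂x - ∂P/∂y = -2*x.
Integrating over R: integral_0^1 integral_0^1 (-2*x) dx dy = -1.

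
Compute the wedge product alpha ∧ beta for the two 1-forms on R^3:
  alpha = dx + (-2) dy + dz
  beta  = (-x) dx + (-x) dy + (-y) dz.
alpha ∧ beta = (-3*x) dx ∧ dy + (x - y) dx ∧ dz + (x + 2*y) dy ∧ dz

Distribute the wedge, using dx_i ∧ dx_j = -dx_j ∧ dx_i and dx_i ∧ dx_i = 0. For each pair (i, j) with i < j, the coefficient of dx_i ∧ dx_j in alpha ∧ beta is (alpha_i * beta_j - alpha_j * beta_i). Collecting: alpha ∧ beta = (-3*x) dx ∧ dy + (x - y) dx ∧ dz + (x + 2*y) dy ∧ dz.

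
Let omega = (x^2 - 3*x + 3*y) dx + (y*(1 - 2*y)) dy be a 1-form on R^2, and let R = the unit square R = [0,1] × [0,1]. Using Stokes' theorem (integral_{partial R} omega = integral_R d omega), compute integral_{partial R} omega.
integral_(partial R) omega = -3

Stokes: integral_partial_R omega = integral_R d omega with d omega = (∂Q/∂x - ∂P/∂y) dx ∧ dy.
  ∂Q/∂x = 0
  ∂P/∂y = 3
  integrand = ∂Q/∂x - ∂P/∂y = -3.
Integrating over R: integral_0^1 integral_0^1 (-3) dx dy = -3.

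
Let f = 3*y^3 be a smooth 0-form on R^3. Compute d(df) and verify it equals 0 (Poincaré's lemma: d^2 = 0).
d(df) = 0

Step 1: df = sum_i (∂f/∂x_i) dx_i = (0) dx + (9*y^2) dy + (0) dz.
Step 2: Apply d again. Using the 1-form formula, the coefficient of dx ∧ dy in d(df) is ∂^2 f/∂x ∂y - ∂^2 f/∂y ∂x = (0) - (0) = 0 (equality of mixed partials for smooth f).
Similarly for dx ∧ dz and dy ∧ dz — all coefficients vanish. So d(df) = 0.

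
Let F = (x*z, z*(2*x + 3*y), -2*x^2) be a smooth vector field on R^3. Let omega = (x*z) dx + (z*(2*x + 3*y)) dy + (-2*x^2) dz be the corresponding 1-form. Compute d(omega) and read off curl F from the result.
d(omega) = (-2*x - 3*y) dy ∧ dz + (5*x) dz ∧ dx + (2*z) dx ∧ dy; curl F = (-2*x - 3*y, 5*x, 2*z)

d omega = sum_{i<j} (∂f_j/∂x_i - ∂f_i/∂x_j) dx_i ∧ dx_j. Under the identification (dy ∧ dz, dz ∧ dx, dx ∧ dy) ↔ (e_x, e_y, e_z), the coefficients are exactly the components of curl F. Compute:
  ∂R/∂y - ∂Q/∂z = (0) - (2*x + 3*y) = -2*x - 3*y
  ∂P/∂z - ∂R/∂x = (x) - (-4*x) = 5*x
  ∂Q/∂x - ∂P/∂y = (2*z) - (0) = 2*z.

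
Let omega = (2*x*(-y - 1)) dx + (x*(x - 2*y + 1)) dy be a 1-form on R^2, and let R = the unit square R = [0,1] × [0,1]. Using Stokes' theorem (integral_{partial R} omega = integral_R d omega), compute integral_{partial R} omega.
integral_(partial R) omega = 2

Stokes: integral_partial_R omega = integral_R d omega with d omega = (∂Q/∂x - ∂P/∂y) dx ∧ dy.
  ∂Q/∂x = 2*x - 2*y + 1
  ∂P/∂y = -2*x
  integrand = ∂Q/∂x - ∂P/∂y = 4*x - 2*y + 1.
Integrating over R: integral_0^1 integral_0^1 (4*x - 2*y + 1) dx dy = 2.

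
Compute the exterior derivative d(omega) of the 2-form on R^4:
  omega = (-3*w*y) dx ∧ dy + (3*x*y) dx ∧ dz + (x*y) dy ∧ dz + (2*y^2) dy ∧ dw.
d(omega) = (-3*y) dx ∧ dy ∧ dw + (-3*x + y) dx ∧ dy ∧ dz

For a 2-form omega = sum_{i<j} g_{ij} dx_i ∧ dx_j, the exterior derivative is
  d(omega) = sum_{i<j} d(g_{ij}) ∧ dx_i ∧ dx_j = sum_{i<j, k} (∂g_{ij}/∂x_k) dx_k ∧ dx_i ∧ dx_j.
Expand each term, using dx_k ∧ dx_i ∧ dx_j = sgn(permutation) dx_{(a)} ∧ dx_{(b)} ∧ dx_{(c)} with (a < b < c) sorted:
  d(-3*w*y) includes (∂/∂w)(-3*w*y) dw = (-3*y) dw, which multiplied by dx ∧ dy gives (-3*y) dx ∧ dy ∧ dw
  d(3*x*y) includes (∂/∂y)(3*x*y) dy = (3*x) dy, which multiplied by dx ∧ dz gives (-3*x) dx ∧ dy ∧ dz
  d(x*y) includes (∂/∂x)(x*y) dx = (y) dx, which multiplied by dy ∧ dz gives (y) dx ∧ dy ∧ dz
Collecting like 3-forms: d(omega) = (-3*y) dx ∧ dy ∧ dw + (-3*x + y) dx ∧ dy ∧ dz.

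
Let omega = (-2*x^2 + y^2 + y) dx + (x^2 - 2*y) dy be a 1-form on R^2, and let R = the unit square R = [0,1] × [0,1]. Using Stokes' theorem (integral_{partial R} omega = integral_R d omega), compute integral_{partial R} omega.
integral_(partial R) omega = -1

Stokes: integral_partial_R omega = integral_R d omega with d omega = (∂Q/∂x - ∂P/∂y) dx ∧ dy.
  ∂Q/∂x = 2*x
  ∂P/∂y = 2*y + 1
  integrand = ∂Q/∂x - ∂P/∂y = 2*x - 2*y - 1.
Integrating over R: integral_0^1 integral_0^1 (2*x - 2*y - 1) dx dy = -1.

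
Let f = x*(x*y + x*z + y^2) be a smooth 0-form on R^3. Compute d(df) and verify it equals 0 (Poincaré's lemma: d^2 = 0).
d(df) = 0

Step 1: df = sum_i (∂f/∂x_i) dx_i = (2*x*y + 2*x*z + y^2) dx + (x*(x + 2*y)) dy + (x^2) dz.
Step 2: Apply d again. Using the 1-form formula, the coefficient of dx ∧ dy in d(df) is ∂^2 f/∂x ∂y - ∂^2 f/∂y ∂x = (2*x + 2*y) - (2*x + 2*y) = 0 (equality of mixed partials for smooth f).
Similarly for dx ∧ dz and dy ∧ dz — all coefficients vanish. So d(df) = 0.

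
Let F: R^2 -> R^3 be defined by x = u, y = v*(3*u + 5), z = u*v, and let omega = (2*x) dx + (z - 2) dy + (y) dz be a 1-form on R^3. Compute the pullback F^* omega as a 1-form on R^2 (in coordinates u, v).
F^* omega = (6*u*v^2 + 2*u + 5*v^2 - 6*v) du + (6*u^2*v + 10*u*v - 6*u - 10) dv

Using F^*(f dg) = (f ∘ F) d(g ∘ F), substitute each coordinate x_i by F_i(u, v) in f_i, and replace dx_i by d F_i = (∂F_i/∂u) du + (∂F_i/∂v) dv.
  For the x component: f_1(F) = 2*u; d F_1 = (1) du + (0) dv
  For the y component: f_2(F) = u*v - 2; d F_2 = (3*v) du + (3*u + 5) dv
  For the z component: f_3(F) = v*(3*u + 5); d F_3 = (v) du + (u) dv
Combining and collecting du, dv coefficients:
  coeff of du: 6*u*v^2 + 2*u + 5*v^2 - 6*v
  coeff of dv: 6*u^2*v + 10*u*v - 6*u - 10
F^* omega = (6*u*v^2 + 2*u + 5*v^2 - 6*v) du + (6*u^2*v + 10*u*v - 6*u - 10) dv.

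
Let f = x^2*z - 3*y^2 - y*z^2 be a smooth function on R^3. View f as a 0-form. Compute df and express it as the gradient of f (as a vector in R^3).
df = (2*x*z) dx + (-6*y - z^2) dy + (x^2 - 2*y*z) dz; grad f = (2*x*z, -6*y - z^2, x^2 - 2*y*z)

For a 0-form f, d f = (∂f/∂x) dx + (∂f/∂y) dy + (∂f/∂z) dz. The components of the vector representation are exactly the entries of grad f in Cartesian coordinates:
  ∂f/∂x = 2*x*z
  ∂f/∂y = -6*y - z^2
  ∂f/∂z = x^2 - 2*y*z.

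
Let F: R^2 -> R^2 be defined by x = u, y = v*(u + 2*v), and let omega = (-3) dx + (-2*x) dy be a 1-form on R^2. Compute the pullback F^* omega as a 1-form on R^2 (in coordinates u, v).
F^* omega = (-2*u*v - 3) du + (2*u*(-u - 4*v)) dv

Using F^*(f dg) = (f ∘ F) d(g ∘ F), substitute each coordinate x_i by F_i(u, v) in f_i, and replace dx_i by d F_i = (∂F_i/∂u) du + (∂F_i/∂v) dv.
  For the x component: f_1(F) = -3; d F_1 = (1) du + (0) dv
  For the y component: f_2(F) = -2*u; d F_2 = (v) du + (u + 4*v) dv
Combining and collecting du, dv coefficients:
  coeff of du: -2*u*v - 3
  coeff of dv: 2*u*(-u - 4*v)
F^* omega = (-2*u*v - 3) du + (2*u*(-u - 4*v)) dv.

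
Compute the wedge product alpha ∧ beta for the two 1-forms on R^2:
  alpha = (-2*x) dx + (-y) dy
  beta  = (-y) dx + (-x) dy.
alpha ∧ beta = (2*x^2 - y^2) dx ∧ dy

Distribute the wedge, using dx_i ∧ dx_j = -dx_j ∧ dx_i and dx_i ∧ dx_i = 0. For each pair (i, j) with i < j, the coefficient of dx_i ∧ dx_j in alpha ∧ beta is (alpha_i * beta_j - alpha_j * beta_i). Collecting: alpha ∧ beta = (2*x^2 - y^2) dx ∧ dy.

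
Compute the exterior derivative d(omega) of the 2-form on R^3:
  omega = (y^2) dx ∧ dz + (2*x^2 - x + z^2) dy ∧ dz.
d(omega) = (4*x - 2*y - 1) dx ∧ dy ∧ dz

For a 2-form omega = sum_{i<j} g_{ij} dx_i ∧ dx_j, the exterior derivative is
  d(omega) = sum_{i<j} d(g_{ij}) ∧ dx_i ∧ dx_j = sum_{i<j, k} (∂g_{ij}/∂x_k) dx_k ∧ dx_i ∧ dx_j.
Expand each term, using dx_k ∧ dx_i ∧ dx_j = sgn(permutation) dx_{(a)} ∧ dx_{(b)} ∧ dx_{(c)} with (a < b < c) sorted:
  d(y^2) includes (∂/∂y)(y^2) dy = (2*y) dy, which multiplied by dx ∧ dz gives (-2*y) dx ∧ dy ∧ dz
  d(2*x^2 - x + z^2) includes (∂/∂x)(2*x^2 - x + z^2) dx = (4*x - 1) dx, which multiplied by dy ∧ dz gives (4*x - 1) dx ∧ dy ∧ dz
Collecting like 3-forms: d(omega) = (4*x - 2*y - 1) dx ∧ dy ∧ dz.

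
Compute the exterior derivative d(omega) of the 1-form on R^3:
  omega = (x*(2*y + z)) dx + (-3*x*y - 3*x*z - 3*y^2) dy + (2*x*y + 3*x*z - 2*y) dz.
d(omega) = (-2*x - 3*y - 3*z) dx ∧ dy + (-x + 2*y + 3*z) dx ∧ dz + (5*x - 2) dy ∧ dz

For a 1-form omega = sum_i f_i dx_i, the exterior derivative is
  d(omega) = sum_{i < j} (∂f_j/∂x_i - ∂f_i/∂x_j) dx_i ∧ dx_j.
  coefficient of dx ∧ dy: ∂f_2/∂x - ∂f_1/∂y = ∂(-3*x*y - 3*x*z - 3*y^2)/∂x - ∂(x*(2*y + z))/∂y = -2*x - 3*y - 3*z
  coefficient of dx ∧ dz: ∂f_3/∂x - ∂f_1/∂z = ∂(2*x*y + 3*x*z - 2*y)/∂x - ∂(x*(2*y + z))/∂z = -x + 2*y + 3*z
  coefficient of dy ∧ dz: ∂f_3/∂y - ∂f_2/∂z = ∂(2*x*y + 3*x*z - 2*y)/∂y - ∂(-3*x*y - 3*x*z - 3*y^2)/∂z = 5*x - 2
Assembling: d(omega) = (-2*x - 3*y - 3*z) dx ∧ dy + (-x + 2*y + 3*z) dx ∧ dz + (5*x - 2) dy ∧ dz.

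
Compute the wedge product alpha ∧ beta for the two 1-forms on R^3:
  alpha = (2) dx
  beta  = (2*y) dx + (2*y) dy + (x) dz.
alpha ∧ beta = (4*y) dx ∧ dy + (2*x) dx ∧ dz

Distribute the wedge, using dx_i ∧ dx_j = -dx_j ∧ dx_i and dx_i ∧ dx_i = 0. For each pair (i, j) with i < j, the coefficient of dx_i ∧ dx_j in alpha ∧ beta is (alpha_i * beta_j - alpha_j * beta_i). Collecting: alpha ∧ beta = (4*y) dx ∧ dy + (2*x) dx ∧ dz.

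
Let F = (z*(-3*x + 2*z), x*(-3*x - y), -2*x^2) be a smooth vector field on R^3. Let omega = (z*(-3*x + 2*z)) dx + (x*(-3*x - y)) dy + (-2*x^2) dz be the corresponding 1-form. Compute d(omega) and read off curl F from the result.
d(omega) = (0) dy ∧ dz + (x + 4*z) dz ∧ dx + (-6*x - y) dx ∧ dy; curl F = (0, x + 4*z, -6*x - y)

d omega = sum_{i<j} (∂f_j/∂x_i - ∂f_i/∂x_j) dx_i ∧ dx_j. Under the identification (dy ∧ dz, dz ∧ dx, dx ∧ dy) ↔ (e_x, e_y, e_z), the coefficients are exactly the components of curl F. Compute:
  ∂R/∂y - ∂Q/∂z = (0) - (0) = 0
  ∂P/∂z - ∂R/∂x = (-3*x + 4*z) - (-4*x) = x + 4*z
  ∂Q/∂x - ∂P/∂y = (-6*x - y) - (0) = -6*x - y.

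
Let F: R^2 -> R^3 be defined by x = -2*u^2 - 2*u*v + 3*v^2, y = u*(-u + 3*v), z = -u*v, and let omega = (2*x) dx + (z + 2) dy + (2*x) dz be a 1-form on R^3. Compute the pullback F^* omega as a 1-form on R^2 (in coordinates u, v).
F^* omega = (16*u^3 + 30*u^2*v - 15*u*v^2 - 4*u - 18*v^3 + 6*v) du + (12*u^3 - 15*u^2*v - 42*u*v^2 + 6*u + 36*v^3) dv

Using F^*(f dg) = (f ∘ F) d(g ∘ F), substitute each coordinate x_i by F_i(u, v) in f_i, and replace dx_i by d F_i = (∂F_i/∂u) du + (∂F_i/∂v) dv.
  For the x component: f_1(F) = -4*u^2 - 4*u*v + 6*v^2; d F_1 = (-4*u - 2*v) du + (-2*u + 6*v) dv
  For the y component: f_2(F) = -u*v + 2; d F_2 = (-2*u + 3*v) du + (3*u) dv
  For the z component: f_3(F) = -4*u^2 - 4*u*v + 6*v^2; d F_3 = (-v) du + (-u) dv
Combining and collecting du, dv coefficients:
  coeff of du: 16*u^3 + 30*u^2*v - 15*u*v^2 - 4*u - 18*v^3 + 6*v
  coeff of dv: 12*u^3 - 15*u^2*v - 42*u*v^2 + 6*u + 36*v^3
F^* omega = (16*u^3 + 30*u^2*v - 15*u*v^2 - 4*u - 18*v^3 + 6*v) du + (12*u^3 - 15*u^2*v - 42*u*v^2 + 6*u + 36*v^3) dv.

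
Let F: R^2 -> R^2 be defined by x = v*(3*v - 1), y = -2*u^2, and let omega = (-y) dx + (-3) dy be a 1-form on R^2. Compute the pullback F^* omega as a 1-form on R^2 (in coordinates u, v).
F^* omega = (12*u) du + (u^2*(12*v - 2)) dv

Using F^*(f dg) = (f ∘ F) d(g ∘ F), substitute each coordinate x_i by F_i(u, v) in f_i, and replace dx_i by d F_i = (∂F_i/∂u) du + (∂F_i/∂v) dv.
  For the x component: f_1(F) = 2*u^2; d F_1 = (0) du + (6*v - 1) dv
  For the y component: f_2(F) = -3; d F_2 = (-4*u) du + (0) dv
Combining and collecting du, dv coefficients:
  coeff of du: 12*u
  coeff of dv: u^2*(12*v - 2)
F^* omega = (12*u) du + (u^2*(12*v - 2)) dv.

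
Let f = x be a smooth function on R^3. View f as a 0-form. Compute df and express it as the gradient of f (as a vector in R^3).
df = (1) dx + (0) dy + (0) dz; grad f = (1, 0, 0)

For a 0-form f, d f = (∂f/∂x) dx + (∂f/∂y) dy + (∂f/∂z) dz. The components of the vector representation are exactly the entries of grad f in Cartesian coordinates:
  ∂f/∂x = 1
  ∂f/∂y = 0
  ∂f/∂z = 0.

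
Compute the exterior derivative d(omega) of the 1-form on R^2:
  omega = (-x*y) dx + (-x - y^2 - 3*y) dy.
d(omega) = (x - 1) dx ∧ dy

For a 1-form omega = sum_i f_i dx_i, the exterior derivative is
  d(omega) = sum_{i < j} (∂f_j/∂x_i - ∂f_i/∂x_j) dx_i ∧ dx_j.
  coefficient of dx ∧ dy: ∂f_2/∂x - ∂f_1/∂y = ∂(-x - y^2 - 3*y)/∂x - ∂(-x*y)/∂y = x - 1
Assembling: d(omega) = (x - 1) dx ∧ dy.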